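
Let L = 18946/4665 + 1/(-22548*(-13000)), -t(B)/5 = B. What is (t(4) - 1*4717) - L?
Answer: -432202563821911/91161564000 ≈ -4741.1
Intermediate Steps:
t(B) = -5*B
L = 370235153911/91161564000 (L = 18946*(1/4665) - 1/22548*(-1/13000) = 18946/4665 + 1/293124000 = 370235153911/91161564000 ≈ 4.0613)
(t(4) - 1*4717) - L = (-5*4 - 1*4717) - 1*370235153911/91161564000 = (-20 - 4717) - 370235153911/91161564000 = -4737 - 370235153911/91161564000 = -432202563821911/91161564000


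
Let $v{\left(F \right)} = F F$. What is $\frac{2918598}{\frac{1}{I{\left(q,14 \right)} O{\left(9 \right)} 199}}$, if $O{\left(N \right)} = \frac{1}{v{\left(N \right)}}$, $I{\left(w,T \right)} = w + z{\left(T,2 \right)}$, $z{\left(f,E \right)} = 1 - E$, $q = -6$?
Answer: $- \frac{1355202338}{27} \approx -5.0193 \cdot 10^{7}$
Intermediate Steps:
$v{\left(F \right)} = F^{2}$
$I{\left(w,T \right)} = -1 + w$ ($I{\left(w,T \right)} = w + \left(1 - 2\right) = w - 1 = -1 + w$)
$O{\left(N \right)} = \frac{1}{N^{2}}$
$\frac{2918598}{\frac{1}{I{\left(q,14 \right)} O{\left(9 \right)} 199}} = \frac{2918598}{\frac{1}{\frac{-1 - 6}{81} \cdot 199}} = \frac{2918598}{\frac{1}{\left(-7\right) \frac{1}{81} \cdot 199}} = \frac{2918598}{\frac{1}{\left(- \frac{7}{81}\right) 199}} = \frac{2918598}{\frac{1}{- \frac{1393}{81}}} = \frac{2918598}{- \frac{81}{1393}} = 2918598 \left(- \frac{1393}{81}\right) = - \frac{1355202338}{27}$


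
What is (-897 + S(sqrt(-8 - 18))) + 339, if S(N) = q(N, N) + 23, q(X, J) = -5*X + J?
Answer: -535 - 4*I*sqrt(26) ≈ -535.0 - 20.396*I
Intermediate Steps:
q(X, J) = J - 5*X
S(N) = 23 - 4*N (S(N) = (N - 5*N) + 23 = -4*N + 23 = 23 - 4*N)
(-897 + S(sqrt(-8 - 18))) + 339 = (-897 + (23 - 4*sqrt(-8 - 18))) + 339 = (-897 + (23 - 4*I*sqrt(26))) + 339 = (-874 - 4*I*sqrt(26)) + 339 = -535 - 4*I*sqrt(26)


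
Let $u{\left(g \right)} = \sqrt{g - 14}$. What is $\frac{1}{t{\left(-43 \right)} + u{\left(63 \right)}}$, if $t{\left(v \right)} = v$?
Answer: $- \frac{1}{36} \approx -0.027778$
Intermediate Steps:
$u{\left(g \right)} = \sqrt{-14 + g}$
$\frac{1}{t{\left(-43 \right)} + u{\left(63 \right)}} = \frac{1}{-43 + \sqrt{-14 + 63}} = \frac{1}{-43 + \sqrt{49}} = \frac{1}{-43 + 7} = \frac{1}{-36} = - \frac{1}{36}$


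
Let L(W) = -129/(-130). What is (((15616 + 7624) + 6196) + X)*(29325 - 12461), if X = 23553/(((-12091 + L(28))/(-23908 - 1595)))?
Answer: 123357155535552/92453 ≈ 1.3343e+9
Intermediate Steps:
L(W) = 129/130 (L(W) = -129*(-1/130) = 129/130)
X = 78087380670/1571701 (X = 23553/(((-12091 + 129/130)/(-23908 - 1595))) = 23553/((-1571701/130/(-25503))) = 23553/((-1571701/130*(-1/25503))) = 23553/(1571701/3315390) = 23553*(3315390/1571701) = 78087380670/1571701 ≈ 49683.)
(((15616 + 7624) + 6196) + X)*(29325 - 12461) = (((15616 + 7624) + 6196) + 78087380670/1571701)*(29325 - 12461) = ((23240 + 6196) + 78087380670/1571701)*16864 = (29436 + 78087380670/1571701)*16864 = (124351971306/1571701)*16864 = 123357155535552/92453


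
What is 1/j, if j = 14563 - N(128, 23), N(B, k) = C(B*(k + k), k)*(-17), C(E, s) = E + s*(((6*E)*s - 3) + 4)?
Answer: 1/317819754 ≈ 3.1464e-9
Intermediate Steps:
C(E, s) = E + s*(1 + 6*E*s) (C(E, s) = E + s*((6*E*s - 3) + 4) = E + s*((-3 + 6*E*s) + 4) = E + s*(1 + 6*E*s))
N(B, k) = -17*k - 204*B*k**3 - 34*B*k (N(B, k) = (B*(k + k) + k + 6*(B*(k + k))*k**2)*(-17) = (B*(2*k) + k + 6*(B*(2*k))*k**2)*(-17) = (2*B*k + k + 6*(2*B*k)*k**2)*(-17) = (2*B*k + k + 12*B*k**3)*(-17) = (k + 2*B*k + 12*B*k**3)*(-17) = -17*k - 204*B*k**3 - 34*B*k)
j = 317819754 (j = 14563 - 17*23*(-1 - 2*128 - 12*128*23**2) = 14563 - 17*23*(-1 - 256 - 12*128*529) = 14563 - 17*23*(-1 - 256 - 812544) = 14563 - 17*23*(-812801) = 14563 - 1*(-317805191) = 14563 + 317805191 = 317819754)
1/j = 1/317819754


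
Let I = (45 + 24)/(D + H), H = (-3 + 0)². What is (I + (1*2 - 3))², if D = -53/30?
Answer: 3433609/47089 ≈ 72.917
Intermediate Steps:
D = -53/30 (D = -53*1/30 = -53/30 ≈ -1.7667)
H = 9 (H = (-3)² = 9)
I = 2070/217 (I = (45 + 24)/(-53/30 + 9) = 69/(217/30) = 69*(30/217) = 2070/217 ≈ 9.5392)
(I + (1*2 - 3))² = (2070/217 + (1*2 - 3))² = (2070/217 + (2 - 3))² = (2070/217 - 1)² = (1853/217)² = 3433609/47089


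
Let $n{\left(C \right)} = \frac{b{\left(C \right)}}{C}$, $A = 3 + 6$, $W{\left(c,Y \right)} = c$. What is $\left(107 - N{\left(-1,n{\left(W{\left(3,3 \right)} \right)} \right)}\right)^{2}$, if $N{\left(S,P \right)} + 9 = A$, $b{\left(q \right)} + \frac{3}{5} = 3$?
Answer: $11449$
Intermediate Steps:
$b{\left(q \right)} = \frac{12}{5}$ ($b{\left(q \right)} = - \frac{3}{5} + 3 = \frac{12}{5}$)
$A = 9$
$n{\left(C \right)} = \frac{12}{5 C}$
$N{\left(S,P \right)} = 0$ ($N{\left(S,P \right)} = -9 + 9 = 0$)
$\left(107 - N{\left(-1,n{\left(W{\left(3,3 \right)} \right)} \right)}\right)^{2} = \left(107 - 0\right)^{2} = \left(107 + 0\right)^{2} = 107^{2} = 11449$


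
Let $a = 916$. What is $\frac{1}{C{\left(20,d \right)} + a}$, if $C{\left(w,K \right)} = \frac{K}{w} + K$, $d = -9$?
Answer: $\frac{20}{18131} \approx 0.0011031$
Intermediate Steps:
$C{\left(w,K \right)} = K + \frac{K}{w}$
$\frac{1}{C{\left(20,d \right)} + a} = \frac{1}{\left(-9 - \frac{9}{20}\right) + 916} = \frac{1}{- \frac{189}{20} + 916} = \frac{1}{\frac{18131}{20}} = \frac{20}{18131}$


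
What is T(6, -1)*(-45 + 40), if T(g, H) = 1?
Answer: -5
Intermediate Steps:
T(6, -1)*(-45 + 40) = 1*(-45 + 40) = 1*(-5) = -5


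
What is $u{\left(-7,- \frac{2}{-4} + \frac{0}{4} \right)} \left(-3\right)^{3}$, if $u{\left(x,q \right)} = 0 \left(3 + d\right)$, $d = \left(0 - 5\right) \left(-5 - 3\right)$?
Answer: $0$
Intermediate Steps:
$d = 40$ ($d = \left(-5\right) \left(-8\right) = 40$)
$u{\left(x,q \right)} = 0$ ($u{\left(x,q \right)} = 0 \left(3 + 40\right) = 0 \cdot 43 = 0$)
$u{\left(-7,- \frac{2}{-4} + \frac{0}{4} \right)} \left(-3\right)^{3} = 0 \left(-3\right)^{3} = 0 \left(-27\right) = 0$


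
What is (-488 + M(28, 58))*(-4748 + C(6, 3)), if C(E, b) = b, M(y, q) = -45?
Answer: 2529085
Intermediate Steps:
(-488 + M(28, 58))*(-4748 + C(6, 3)) = (-488 - 45)*(-4748 + 3) = -533*(-4745) = 2529085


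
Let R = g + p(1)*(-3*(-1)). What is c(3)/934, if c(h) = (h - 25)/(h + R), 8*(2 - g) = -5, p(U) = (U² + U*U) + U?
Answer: -88/54639 ≈ -0.0016106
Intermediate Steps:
p(U) = U + 2*U² (p(U) = (U² + U²) + U = 2*U² + U = U + 2*U²)
g = 21/8 (g = 2 - ⅛*(-5) = 2 + 5/8 = 21/8 ≈ 2.6250)
R = 93/8 (R = 21/8 + (1*(1 + 2*1))*(-3*(-1)) = 21/8 + (1*(1 + 2))*3 = 21/8 + (1*3)*3 = 21/8 + 3*3 = 21/8 + 9 = 93/8 ≈ 11.625)
c(h) = (-25 + h)/(93/8 + h) (c(h) = (h - 25)/(h + 93/8) = (-25 + h)/(93/8 + h))
c(3)/934 = (8*(-25 + 3)/(93 + 8*3))/934 = (8*(-22)/(93 + 24))*(1/934) = (8*(-22)/117)*(1/934) = (8*(1/117)*(-22))*(1/934) = -176/117*1/934 = -88/54639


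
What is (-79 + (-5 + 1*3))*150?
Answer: -12150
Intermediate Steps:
(-79 + (-5 + 1*3))*150 = (-79 + (-5 + 3))*150 = (-79 - 2)*150 = -81*150 = -12150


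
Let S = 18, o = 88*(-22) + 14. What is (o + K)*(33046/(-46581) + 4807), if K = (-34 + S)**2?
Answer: -372987113786/46581 ≈ -8.0073e+6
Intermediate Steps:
o = -1922 (o = -1936 + 14 = -1922)
K = 256 (K = (-34 + 18)**2 = (-16)**2 = 256)
(o + K)*(33046/(-46581) + 4807) = (-1922 + 256)*(33046/(-46581) + 4807) = -1666*(33046*(-1/46581) + 4807) = -1666*(-33046/46581 + 4807) = -1666*223881821/46581 = -372987113786/46581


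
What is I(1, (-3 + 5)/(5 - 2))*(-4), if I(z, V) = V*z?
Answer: -8/3 ≈ -2.6667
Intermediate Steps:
I(1, (-3 + 5)/(5 - 2))*(-4) = (((-3 + 5)/(5 - 2))*1)*(-4) = ((2/3)*1)*(-4) = (2/3)*(-4) = -8/3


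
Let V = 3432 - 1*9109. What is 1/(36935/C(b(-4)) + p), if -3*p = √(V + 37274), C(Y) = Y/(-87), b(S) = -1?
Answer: 28920105/92930274769628 + 3*√31597/92930274769628 ≈ 3.1121e-7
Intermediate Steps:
C(Y) = -Y/87 (C(Y) = Y*(-1/87) = -Y/87)
V = -5677 (V = 3432 - 9109 = -5677)
p = -√31597/3 (p = -√(-5677 + 37274)/3 = -√31597/3 ≈ -59.252)
1/(36935/C(b(-4)) + p) = 1/(36935/((-1/87*(-1))) - √31597/3) = 1/(36935/(1/87) - √31597/3) = 1/(36935*87 - √31597/3) = 1/(3213345 - √31597/3)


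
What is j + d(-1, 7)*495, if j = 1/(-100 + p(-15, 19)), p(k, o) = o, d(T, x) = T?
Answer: -40096/81 ≈ -495.01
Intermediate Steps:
j = -1/81 (j = 1/(-100 + 19) = 1/(-81) = -1/81 ≈ -0.012346)
j + d(-1, 7)*495 = -1/81 - 1*495 = -1/81 - 495 = -40096/81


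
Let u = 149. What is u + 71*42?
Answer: 3131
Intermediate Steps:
u + 71*42 = 149 + 71*42 = 149 + 2982 = 3131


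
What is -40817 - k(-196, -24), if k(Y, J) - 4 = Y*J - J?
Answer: -45549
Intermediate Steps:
k(Y, J) = 4 - J + J*Y (k(Y, J) = 4 + (Y*J - J) = 4 + (J*Y - J) = 4 + (-J + J*Y) = 4 - J + J*Y)
-40817 - k(-196, -24) = -40817 - (4 - 1*(-24) - 24*(-196)) = -40817 - (4 + 24 + 4704) = -40817 - 1*4732 = -40817 - 4732 = -45549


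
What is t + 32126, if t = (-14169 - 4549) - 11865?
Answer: 1543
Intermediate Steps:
t = -30583 (t = -18718 - 11865 = -30583)
t + 32126 = -30583 + 32126 = 1543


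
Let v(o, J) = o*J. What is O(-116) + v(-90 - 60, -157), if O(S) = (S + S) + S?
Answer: 23202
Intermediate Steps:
v(o, J) = J*o
O(S) = 3*S (O(S) = 2*S + S = 3*S)
O(-116) + v(-90 - 60, -157) = 3*(-116) - 157*(-90 - 60) = -348 - 157*(-150) = -348 + 23550 = 23202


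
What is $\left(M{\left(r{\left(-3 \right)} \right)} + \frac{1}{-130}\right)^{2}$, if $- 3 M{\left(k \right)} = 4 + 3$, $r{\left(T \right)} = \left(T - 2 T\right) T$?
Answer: $\frac{833569}{152100} \approx 5.4804$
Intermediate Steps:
$r{\left(T \right)} = - T^{2}$ ($r{\left(T \right)} = - T T = - T^{2}$)
$M{\left(k \right)} = - \frac{7}{3}$ ($M{\left(k \right)} = - \frac{4 + 3}{3} = \left(- \frac{1}{3}\right) 7 = - \frac{7}{3}$)
$\left(M{\left(r{\left(-3 \right)} \right)} + \frac{1}{-130}\right)^{2} = \left(- \frac{7}{3} + \frac{1}{-130}\right)^{2} = \left(- \frac{7}{3} - \frac{1}{130}\right)^{2} = \left(- \frac{913}{390}\right)^{2} = \frac{833569}{152100}$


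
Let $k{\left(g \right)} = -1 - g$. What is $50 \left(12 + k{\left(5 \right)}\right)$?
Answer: $300$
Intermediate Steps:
$50 \left(12 + k{\left(5 \right)}\right) = 50 \left(12 - 6\right) = 50 \cdot 6 = 300$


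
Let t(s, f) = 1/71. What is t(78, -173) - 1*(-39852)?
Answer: 2829493/71 ≈ 39852.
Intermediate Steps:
t(s, f) = 1/71
t(78, -173) - 1*(-39852) = 1/71 - 1*(-39852) = 1/71 + 39852 = 2829493/71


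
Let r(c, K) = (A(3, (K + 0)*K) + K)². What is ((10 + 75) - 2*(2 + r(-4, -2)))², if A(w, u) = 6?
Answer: 2401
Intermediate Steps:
r(c, K) = (6 + K)²
((10 + 75) - 2*(2 + r(-4, -2)))² = ((10 + 75) - 2*(2 + (6 - 2)²))² = (85 - 2*(2 + 4²))² = (85 - 2*(2 + 16))² = (85 - 2*18)² = (85 - 36)² = 49² = 2401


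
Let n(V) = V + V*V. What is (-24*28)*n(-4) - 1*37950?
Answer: -46014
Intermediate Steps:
n(V) = V + V**2
(-24*28)*n(-4) - 1*37950 = (-24*28)*(-4*(1 - 4)) - 1*37950 = -(-2688)*(-3) - 37950 = -672*12 - 37950 = -8064 - 37950 = -46014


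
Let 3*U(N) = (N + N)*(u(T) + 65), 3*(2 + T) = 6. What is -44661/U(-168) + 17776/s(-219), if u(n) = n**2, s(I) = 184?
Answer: 17203363/167440 ≈ 102.74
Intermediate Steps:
T = 0 (T = -2 + (1/3)*6 = -2 + 2 = 0)
U(N) = 130*N/3 (U(N) = ((N + N)*(0**2 + 65))/3 = ((2*N)*(0 + 65))/3 = ((2*N)*65)/3 = (130*N)/3 = 130*N/3)
-44661/U(-168) + 17776/s(-219) = -44661/((130/3)*(-168)) + 17776/184 = -44661/(-7280) + 17776*(1/184) = -44661*(-1/7280) + 2222/23 = 44661/7280 + 2222/23 = 17203363/167440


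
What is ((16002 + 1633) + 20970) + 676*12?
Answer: 46717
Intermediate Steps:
((16002 + 1633) + 20970) + 676*12 = (17635 + 20970) + 8112 = 38605 + 8112 = 46717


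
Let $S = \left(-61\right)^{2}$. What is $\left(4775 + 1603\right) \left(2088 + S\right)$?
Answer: $37049802$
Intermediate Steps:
$S = 3721$
$\left(4775 + 1603\right) \left(2088 + S\right) = \left(4775 + 1603\right) \left(2088 + 3721\right) = 6378 \cdot 5809 = 37049802$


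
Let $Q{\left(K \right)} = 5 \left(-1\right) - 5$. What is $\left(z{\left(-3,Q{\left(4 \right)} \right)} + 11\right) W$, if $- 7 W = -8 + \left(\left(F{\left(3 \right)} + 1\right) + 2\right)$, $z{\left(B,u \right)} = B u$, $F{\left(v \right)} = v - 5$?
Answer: $41$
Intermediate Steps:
$F{\left(v \right)} = -5 + v$ ($F{\left(v \right)} = v - 5 = -5 + v$)
$Q{\left(K \right)} = -10$ ($Q{\left(K \right)} = -5 - 5 = -10$)
$W = 1$ ($W = - \frac{-8 + \left(\left(\left(-5 + 3\right) + 1\right) + 2\right)}{7} = - \frac{-8 + \left(\left(-2 + 1\right) + 2\right)}{7} = - \frac{-8 + \left(-1 + 2\right)}{7} = - \frac{-8 + 1}{7} = \left(- \frac{1}{7}\right) \left(-7\right) = 1$)
$\left(z{\left(-3,Q{\left(4 \right)} \right)} + 11\right) W = \left(\left(-3\right) \left(-10\right) + 11\right) 1 = \left(30 + 11\right) 1 = 41 \cdot 1 = 41$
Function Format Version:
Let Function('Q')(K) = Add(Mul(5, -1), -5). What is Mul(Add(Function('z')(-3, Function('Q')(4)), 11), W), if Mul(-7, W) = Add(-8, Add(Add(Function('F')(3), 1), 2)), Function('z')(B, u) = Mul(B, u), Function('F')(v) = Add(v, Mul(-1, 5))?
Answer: 41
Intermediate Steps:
Function('F')(v) = Add(-5, v) (Function('F')(v) = Add(v, -5) = Add(-5, v))
Function('Q')(K) = -10 (Function('Q')(K) = Add(-5, -5) = -10)
W = 1 (W = Mul(Rational(-1, 7), Add(-8, Add(Add(Add(-5, 3), 1), 2))) = Mul(Rational(-1, 7), Add(-8, Add(Add(-2, 1), 2))) = Mul(Rational(-1, 7), Add(-8, Add(-1, 2))) = Mul(Rational(-1, 7), Add(-8, 1)) = Mul(Rational(-1, 7), -7) = 1)
Mul(Add(Function('z')(-3, Function('Q')(4)), 11), W) = Mul(Add(Mul(-3, -10), 11), 1) = Mul(Add(30, 11), 1) = Mul(41, 1) = 41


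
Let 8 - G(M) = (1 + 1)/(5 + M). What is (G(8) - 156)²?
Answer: 3709476/169 ≈ 21950.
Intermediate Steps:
G(M) = 8 - 2/(5 + M) (G(M) = 8 - (1 + 1)/(5 + M) = 8 - 2/(5 + M))
(G(8) - 156)² = (2*(19 + 4*8)/(5 + 8) - 156)² = (2*(19 + 32)/13 - 156)² = (2*(1/13)*51 - 156)² = (102/13 - 156)² = (-1926/13)² = 3709476/169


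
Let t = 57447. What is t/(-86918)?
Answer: -4419/6686 ≈ -0.66093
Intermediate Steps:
t/(-86918) = 57447/(-86918) = 57447*(-1/86918) = -4419/6686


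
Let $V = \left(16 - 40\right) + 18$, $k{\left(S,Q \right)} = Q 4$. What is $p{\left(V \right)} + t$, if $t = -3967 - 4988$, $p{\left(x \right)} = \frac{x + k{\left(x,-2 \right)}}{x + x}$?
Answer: $- \frac{53723}{6} \approx -8953.8$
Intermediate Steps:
$k{\left(S,Q \right)} = 4 Q$
$V = -6$ ($V = -24 + 18 = -6$)
$p{\left(x \right)} = \frac{-8 + x}{2 x}$ ($p{\left(x \right)} = \frac{x + 4 \left(-2\right)}{x + x} = \frac{x - 8}{2 x} = \left(-8 + x\right) \frac{1}{2 x} = \frac{-8 + x}{2 x}$)
$t = -8955$
$p{\left(V \right)} + t = \frac{-8 - 6}{2 \left(-6\right)} - 8955 = \frac{1}{2} \left(- \frac{1}{6}\right) \left(-14\right) - 8955 = \frac{7}{6} - 8955 = - \frac{53723}{6}$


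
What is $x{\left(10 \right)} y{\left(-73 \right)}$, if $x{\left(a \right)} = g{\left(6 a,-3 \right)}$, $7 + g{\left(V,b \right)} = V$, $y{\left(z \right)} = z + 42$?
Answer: $-1643$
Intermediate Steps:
$y{\left(z \right)} = 42 + z$
$g{\left(V,b \right)} = -7 + V$
$x{\left(a \right)} = -7 + 6 a$
$x{\left(10 \right)} y{\left(-73 \right)} = \left(-7 + 6 \cdot 10\right) \left(42 - 73\right) = \left(-7 + 60\right) \left(-31\right) = 53 \left(-31\right) = -1643$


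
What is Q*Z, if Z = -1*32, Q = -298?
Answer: 9536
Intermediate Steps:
Z = -32
Q*Z = -298*(-32) = 9536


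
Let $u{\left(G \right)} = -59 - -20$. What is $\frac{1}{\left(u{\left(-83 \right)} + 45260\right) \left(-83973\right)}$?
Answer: $- \frac{1}{3797343033} \approx -2.6334 \cdot 10^{-10}$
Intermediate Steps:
$u{\left(G \right)} = -39$ ($u{\left(G \right)} = -59 + 20 = -39$)
$\frac{1}{\left(u{\left(-83 \right)} + 45260\right) \left(-83973\right)} = \frac{1}{\left(-39 + 45260\right) \left(-83973\right)} = \frac{1}{45221} \left(- \frac{1}{83973}\right) = - \frac{1}{3797343033}$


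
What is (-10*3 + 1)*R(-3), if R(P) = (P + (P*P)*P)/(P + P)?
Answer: -145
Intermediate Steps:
R(P) = (P + P³)/(2*P) (R(P) = (P + P²*P)/((2*P)) = (P + P³)*(1/(2*P)) = (P + P³)/(2*P))
(-10*3 + 1)*R(-3) = (-10*3 + 1)*(½ + (½)*(-3)²) = (-30 + 1)*(½ + (½)*9) = -29*(½ + 9/2) = -29*5 = -145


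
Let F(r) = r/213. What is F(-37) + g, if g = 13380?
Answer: 2849903/213 ≈ 13380.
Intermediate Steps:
F(r) = r/213 (F(r) = r*(1/213) = r/213)
F(-37) + g = (1/213)*(-37) + 13380 = -37/213 + 13380 = 2849903/213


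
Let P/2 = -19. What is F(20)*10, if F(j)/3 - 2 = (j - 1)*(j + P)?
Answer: -10200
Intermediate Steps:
P = -38 (P = 2*(-19) = -38)
F(j) = 6 + 3*(-1 + j)*(-38 + j) (F(j) = 6 + 3*((j - 1)*(j - 38)) = 6 + 3*((-1 + j)*(-38 + j)) = 6 + 3*(-1 + j)*(-38 + j))
F(20)*10 = (120 - 117*20 + 3*20²)*10 = (120 - 2340 + 3*400)*10 = (120 - 2340 + 1200)*10 = -1020*10 = -10200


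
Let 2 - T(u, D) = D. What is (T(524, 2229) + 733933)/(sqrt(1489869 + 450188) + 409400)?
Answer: 299560436400/167606419943 - 87073014*sqrt(137)/167606419943 ≈ 1.7812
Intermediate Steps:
T(u, D) = 2 - D
(T(524, 2229) + 733933)/(sqrt(1489869 + 450188) + 409400) = ((2 - 1*2229) + 733933)/(sqrt(1489869 + 450188) + 409400) = ((2 - 2229) + 733933)/(sqrt(1940057) + 409400) = (-2227 + 733933)/(119*sqrt(137) + 409400) = 731706/(409400 + 119*sqrt(137))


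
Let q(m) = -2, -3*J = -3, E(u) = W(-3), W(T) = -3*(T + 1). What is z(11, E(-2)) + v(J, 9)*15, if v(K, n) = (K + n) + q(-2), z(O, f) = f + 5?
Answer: 131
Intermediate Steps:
W(T) = -3 - 3*T (W(T) = -3*(1 + T) = -3 - 3*T)
E(u) = 6 (E(u) = -3 - 3*(-3) = -3 + 9 = 6)
z(O, f) = 5 + f
J = 1 (J = -⅓*(-3) = 1)
v(K, n) = -2 + K + n (v(K, n) = (K + n) - 2 = -2 + K + n)
z(11, E(-2)) + v(J, 9)*15 = (5 + 6) + (-2 + 1 + 9)*15 = 11 + 8*15 = 11 + 120 = 131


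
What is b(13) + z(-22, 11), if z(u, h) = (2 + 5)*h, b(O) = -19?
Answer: 58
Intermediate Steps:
z(u, h) = 7*h
b(13) + z(-22, 11) = -19 + 7*11 = -19 + 77 = 58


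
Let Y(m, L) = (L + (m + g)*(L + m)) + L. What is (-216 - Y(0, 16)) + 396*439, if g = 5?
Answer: 173516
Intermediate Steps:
Y(m, L) = 2*L + (5 + m)*(L + m) (Y(m, L) = (L + (m + 5)*(L + m)) + L = (L + (5 + m)*(L + m)) + L = 2*L + (5 + m)*(L + m))
(-216 - Y(0, 16)) + 396*439 = (-216 - (0² + 5*0 + 7*16 + 16*0)) + 396*439 = (-216 - (0 + 0 + 112 + 0)) + 173844 = (-216 - 1*112) + 173844 = (-216 - 112) + 173844 = -328 + 173844 = 173516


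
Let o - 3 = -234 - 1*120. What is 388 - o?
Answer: 739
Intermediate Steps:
o = -351 (o = 3 + (-234 - 1*120) = 3 + (-234 - 120) = 3 - 354 = -351)
388 - o = 388 - 1*(-351) = 388 + 351 = 739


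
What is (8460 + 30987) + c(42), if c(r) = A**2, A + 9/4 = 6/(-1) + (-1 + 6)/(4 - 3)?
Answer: 631321/16 ≈ 39458.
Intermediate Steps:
A = -13/4 (A = -9/4 + (6/(-1) + (-1 + 6)/(4 - 3)) = -9/4 + (6*(-1) + 5/1) = -9/4 + (-6 + 5*1) = -9/4 + (-6 + 5) = -9/4 - 1 = -13/4 ≈ -3.2500)
c(r) = 169/16 (c(r) = (-13/4)**2 = 169/16)
(8460 + 30987) + c(42) = (8460 + 30987) + 169/16 = 39447 + 169/16 = 631321/16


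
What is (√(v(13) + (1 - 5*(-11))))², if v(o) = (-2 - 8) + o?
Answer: 59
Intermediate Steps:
v(o) = -10 + o
(√(v(13) + (1 - 5*(-11))))² = (√((-10 + 13) + (1 - 5*(-11))))² = (√(3 + (1 + 55)))² = (√(3 + 56))² = (√59)² = 59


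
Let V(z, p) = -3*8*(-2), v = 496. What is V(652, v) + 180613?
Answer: 180661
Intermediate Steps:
V(z, p) = 48 (V(z, p) = -24*(-2) = 48)
V(652, v) + 180613 = 48 + 180613 = 180661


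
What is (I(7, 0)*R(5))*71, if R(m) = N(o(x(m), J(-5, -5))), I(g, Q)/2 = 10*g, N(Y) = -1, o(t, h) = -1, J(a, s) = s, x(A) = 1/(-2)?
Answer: -9940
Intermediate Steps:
x(A) = -1/2
I(g, Q) = 20*g (I(g, Q) = 2*(10*g) = 20*g)
R(m) = -1
(I(7, 0)*R(5))*71 = ((20*7)*(-1))*71 = (140*(-1))*71 = -140*71 = -9940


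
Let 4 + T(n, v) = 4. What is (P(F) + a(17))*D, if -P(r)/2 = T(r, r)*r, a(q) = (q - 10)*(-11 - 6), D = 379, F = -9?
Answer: -45101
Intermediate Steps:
a(q) = 170 - 17*q (a(q) = (-10 + q)*(-17) = 170 - 17*q)
T(n, v) = 0 (T(n, v) = -4 + 4 = 0)
P(r) = 0 (P(r) = -0*r = -2*0 = 0)
(P(F) + a(17))*D = (0 + (170 - 17*17))*379 = (0 + (170 - 289))*379 = (0 - 119)*379 = -119*379 = -45101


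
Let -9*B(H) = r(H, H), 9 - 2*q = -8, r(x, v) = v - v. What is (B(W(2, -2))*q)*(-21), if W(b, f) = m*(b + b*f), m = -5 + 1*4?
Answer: 0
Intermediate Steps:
m = -1 (m = -5 + 4 = -1)
W(b, f) = -b - b*f (W(b, f) = -(b + b*f) = -b - b*f)
r(x, v) = 0
q = 17/2 (q = 9/2 - ½*(-8) = 9/2 + 4 = 17/2 ≈ 8.5000)
B(H) = 0 (B(H) = -⅑*0 = 0)
(B(W(2, -2))*q)*(-21) = (0*(17/2))*(-21) = 0*(-21) = 0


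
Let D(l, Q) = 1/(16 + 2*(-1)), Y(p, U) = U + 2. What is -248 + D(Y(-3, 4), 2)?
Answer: -3471/14 ≈ -247.93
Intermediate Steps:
Y(p, U) = 2 + U
D(l, Q) = 1/14 (D(l, Q) = 1/(16 - 2) = 1/14)
-248 + D(Y(-3, 4), 2) = -248 + 1/14 = -3471/14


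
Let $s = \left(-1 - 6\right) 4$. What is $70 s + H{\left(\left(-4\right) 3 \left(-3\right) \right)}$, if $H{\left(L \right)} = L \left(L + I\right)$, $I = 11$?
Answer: $-268$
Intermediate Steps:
$H{\left(L \right)} = L \left(11 + L\right)$ ($H{\left(L \right)} = L \left(L + 11\right) = L \left(11 + L\right)$)
$s = -28$ ($s = \left(-7\right) 4 = -28$)
$70 s + H{\left(\left(-4\right) 3 \left(-3\right) \right)} = 70 \left(-28\right) + \left(-4\right) 3 \left(-3\right) \left(11 + \left(-4\right) 3 \left(-3\right)\right) = -1960 + \left(-12\right) \left(-3\right) \left(11 - -36\right) = -1960 + 36 \left(11 + 36\right) = -1960 + 36 \cdot 47 = -1960 + 1692 = -268$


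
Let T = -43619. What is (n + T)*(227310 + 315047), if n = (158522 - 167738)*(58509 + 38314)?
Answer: -483980071840159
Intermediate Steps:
n = -892320768 (n = -9216*96823 = -892320768)
(n + T)*(227310 + 315047) = (-892320768 - 43619)*(227310 + 315047) = -892364387*542357 = -483980071840159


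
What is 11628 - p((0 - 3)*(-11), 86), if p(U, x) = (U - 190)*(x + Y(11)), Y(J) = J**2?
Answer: 44127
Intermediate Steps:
p(U, x) = (-190 + U)*(121 + x) (p(U, x) = (U - 190)*(x + 11**2) = (-190 + U)*(x + 121) = (-190 + U)*(121 + x))
11628 - p((0 - 3)*(-11), 86) = 11628 - (-22990 - 190*86 + 121*((0 - 3)*(-11)) + ((0 - 3)*(-11))*86) = 11628 - (-22990 - 16340 + 121*(-3*(-11)) - 3*(-11)*86) = 11628 - (-22990 - 16340 + 121*33 + 33*86) = 11628 - (-22990 - 16340 + 3993 + 2838) = 11628 - 1*(-32499) = 11628 + 32499 = 44127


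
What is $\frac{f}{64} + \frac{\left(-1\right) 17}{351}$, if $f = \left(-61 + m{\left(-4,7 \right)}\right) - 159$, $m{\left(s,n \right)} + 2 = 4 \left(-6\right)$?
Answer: $- \frac{43717}{11232} \approx -3.8922$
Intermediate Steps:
$m{\left(s,n \right)} = -26$ ($m{\left(s,n \right)} = -2 + 4 \left(-6\right) = -2 - 24 = -26$)
$f = -246$ ($f = \left(-61 - 26\right) - 159 = -87 - 159 = -246$)
$\frac{f}{64} + \frac{\left(-1\right) 17}{351} = - \frac{246}{64} + \frac{\left(-1\right) 17}{351} = \left(-246\right) \frac{1}{64} - \frac{17}{351} = - \frac{123}{32} - \frac{17}{351} = - \frac{43717}{11232}$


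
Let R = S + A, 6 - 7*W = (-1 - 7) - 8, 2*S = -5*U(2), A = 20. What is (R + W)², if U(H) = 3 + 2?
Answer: 22201/196 ≈ 113.27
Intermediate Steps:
U(H) = 5
S = -25/2 (S = (-5*5)/2 = (½)*(-25) = -25/2 ≈ -12.500)
W = 22/7 (W = 6/7 - ((-1 - 7) - 8)/7 = 6/7 - (-8 - 8)/7 = 6/7 - ⅐*(-16) = 6/7 + 16/7 = 22/7 ≈ 3.1429)
R = 15/2 (R = -25/2 + 20 = 15/2 ≈ 7.5000)
(R + W)² = (15/2 + 22/7)² = (149/14)² = 22201/196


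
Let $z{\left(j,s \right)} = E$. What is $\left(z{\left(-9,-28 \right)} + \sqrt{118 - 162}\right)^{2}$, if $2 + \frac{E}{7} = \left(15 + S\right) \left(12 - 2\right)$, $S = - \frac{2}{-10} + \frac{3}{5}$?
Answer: $1192420 + 4368 i \sqrt{11} \approx 1.1924 \cdot 10^{6} + 14487.0 i$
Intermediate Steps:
$S = \frac{4}{5}$ ($S = \left(-2\right) \left(- \frac{1}{10}\right) + 3 \cdot \frac{1}{5} = \frac{1}{5} + \frac{3}{5} = \frac{4}{5} \approx 0.8$)
$E = 1092$ ($E = -14 + 7 \left(15 + \frac{4}{5}\right) \left(12 - 2\right) = -14 + 7 \cdot \frac{79}{5} \cdot 10 = -14 + 7 \cdot 158 = -14 + 1106 = 1092$)
$z{\left(j,s \right)} = 1092$
$\left(z{\left(-9,-28 \right)} + \sqrt{118 - 162}\right)^{2} = \left(1092 + \sqrt{118 - 162}\right)^{2} = \left(1092 + \sqrt{-44}\right)^{2} = \left(1092 + 2 i \sqrt{11}\right)^{2}$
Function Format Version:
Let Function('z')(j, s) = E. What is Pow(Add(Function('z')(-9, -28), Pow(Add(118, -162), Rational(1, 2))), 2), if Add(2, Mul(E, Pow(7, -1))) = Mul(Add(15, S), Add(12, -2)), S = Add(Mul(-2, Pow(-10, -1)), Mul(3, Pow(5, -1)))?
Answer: Add(1192420, Mul(4368, I, Pow(11, Rational(1, 2)))) ≈ Add(1.1924e+6, Mul(14487., I))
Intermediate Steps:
S = Rational(4, 5) (S = Add(Mul(-2, Rational(-1, 10)), Mul(3, Rational(1, 5))) = Add(Rational(1, 5), Rational(3, 5)) = Rational(4, 5) ≈ 0.80000)
E = 1092 (E = Add(-14, Mul(7, Mul(Add(15, Rational(4, 5)), Add(12, -2)))) = Add(-14, Mul(7, Mul(Rational(79, 5), 10))) = Add(-14, Mul(7, 158)) = Add(-14, 1106) = 1092)
Function('z')(j, s) = 1092
Pow(Add(Function('z')(-9, -28), Pow(Add(118, -162), Rational(1, 2))), 2) = Pow(Add(1092, Pow(Add(118, -162), Rational(1, 2))), 2) = Pow(Add(1092, Pow(-44, Rational(1, 2))), 2) = Pow(Add(1092, Mul(2, I, Pow(11, Rational(1, 2)))), 2)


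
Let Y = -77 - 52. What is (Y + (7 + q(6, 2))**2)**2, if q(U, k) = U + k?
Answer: 9216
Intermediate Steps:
Y = -129
(Y + (7 + q(6, 2))**2)**2 = (-129 + (7 + (6 + 2))**2)**2 = (-129 + (7 + 8)**2)**2 = (-129 + 15**2)**2 = (-129 + 225)**2 = 96**2 = 9216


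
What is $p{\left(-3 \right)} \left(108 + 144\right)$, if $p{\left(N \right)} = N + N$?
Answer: $-1512$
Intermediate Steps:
$p{\left(N \right)} = 2 N$
$p{\left(-3 \right)} \left(108 + 144\right) = 2 \left(-3\right) \left(108 + 144\right) = \left(-6\right) 252 = -1512$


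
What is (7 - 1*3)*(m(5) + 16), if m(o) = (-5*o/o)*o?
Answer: -36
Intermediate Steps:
m(o) = -5*o (m(o) = (-5*1)*o = -5*o)
(7 - 1*3)*(m(5) + 16) = (7 - 1*3)*(-5*5 + 16) = (7 - 3)*(-25 + 16) = 4*(-9) = -36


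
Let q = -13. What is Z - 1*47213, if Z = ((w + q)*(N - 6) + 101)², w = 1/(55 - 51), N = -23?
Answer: 2790281/16 ≈ 1.7439e+5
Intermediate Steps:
w = ¼ (w = 1/4 = ¼ ≈ 0.25000)
Z = 3545689/16 (Z = ((¼ - 13)*(-23 - 6) + 101)² = (-51/4*(-29) + 101)² = (1479/4 + 101)² = (1883/4)² = 3545689/16 ≈ 2.2161e+5)
Z - 1*47213 = 3545689/16 - 1*47213 = 3545689/16 - 47213 = 2790281/16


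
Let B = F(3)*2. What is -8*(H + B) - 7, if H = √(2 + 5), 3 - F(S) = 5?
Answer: 25 - 8*√7 ≈ 3.8340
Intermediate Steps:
F(S) = -2 (F(S) = 3 - 1*5 = 3 - 5 = -2)
H = √7 ≈ 2.6458
B = -4 (B = -2*2 = -4)
-8*(H + B) - 7 = -8*(√7 - 4) - 7 = -8*(-4 + √7) - 7 = (32 - 8*√7) - 7 = 25 - 8*√7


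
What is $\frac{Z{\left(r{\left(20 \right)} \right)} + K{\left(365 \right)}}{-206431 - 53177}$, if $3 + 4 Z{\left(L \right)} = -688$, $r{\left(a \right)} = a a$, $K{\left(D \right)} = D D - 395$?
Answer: $- \frac{530629}{1038432} \approx -0.51099$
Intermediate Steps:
$K{\left(D \right)} = -395 + D^{2}$ ($K{\left(D \right)} = D^{2} - 395 = -395 + D^{2}$)
$r{\left(a \right)} = a^{2}$
$Z{\left(L \right)} = - \frac{691}{4}$ ($Z{\left(L \right)} = - \frac{3}{4} + \frac{1}{4} \left(-688\right) = - \frac{3}{4} - 172 = - \frac{691}{4}$)
$\frac{Z{\left(r{\left(20 \right)} \right)} + K{\left(365 \right)}}{-206431 - 53177} = \frac{- \frac{691}{4} - \left(395 - 365^{2}\right)}{-206431 - 53177} = \frac{- \frac{691}{4} + \left(-395 + 133225\right)}{-259608} = \left(- \frac{691}{4} + 132830\right) \left(- \frac{1}{259608}\right) = \frac{530629}{4} \left(- \frac{1}{259608}\right) = - \frac{530629}{1038432}$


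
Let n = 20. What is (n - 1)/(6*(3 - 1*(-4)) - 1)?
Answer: 19/41 ≈ 0.46341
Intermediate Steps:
(n - 1)/(6*(3 - 1*(-4)) - 1) = (20 - 1)/(6*(3 - 1*(-4)) - 1) = 19/(6*(3 + 4) - 1) = 19/(6*7 - 1) = 19/(42 - 1) = 19/41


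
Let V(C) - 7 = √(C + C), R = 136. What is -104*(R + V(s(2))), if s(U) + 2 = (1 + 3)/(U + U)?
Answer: -14872 - 104*I*√2 ≈ -14872.0 - 147.08*I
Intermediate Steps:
s(U) = -2 + 2/U (s(U) = -2 + (1 + 3)/(U + U) = -2 + 4/((2*U)) = -2 + 4*(1/(2*U)) = -2 + 2/U)
V(C) = 7 + √2*√C (V(C) = 7 + √(C + C) = 7 + √(2*C) = 7 + √2*√C)
-104*(R + V(s(2))) = -104*(136 + (7 + √2*√(-2 + 2/2))) = -104*(136 + (7 + √2*√(-2 + 2*(½)))) = -104*(136 + (7 + √2*√(-2 + 1))) = -104*(136 + (7 + √2*√(-1))) = -104*(136 + (7 + √2*I)) = -104*(136 + (7 + I*√2)) = -104*(143 + I*√2) = -14872 - 104*I*√2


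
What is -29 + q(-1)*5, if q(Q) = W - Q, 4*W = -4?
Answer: -29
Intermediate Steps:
W = -1 (W = (¼)*(-4) = -1)
q(Q) = -1 - Q
-29 + q(-1)*5 = -29 + (-1 - 1*(-1))*5 = -29 + (-1 + 1)*5 = -29 + 0*5 = -29 + 0 = -29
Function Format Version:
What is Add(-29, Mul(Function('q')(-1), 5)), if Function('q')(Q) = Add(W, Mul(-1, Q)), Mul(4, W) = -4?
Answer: -29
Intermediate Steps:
W = -1 (W = Mul(Rational(1, 4), -4) = -1)
Function('q')(Q) = Add(-1, Mul(-1, Q))
Add(-29, Mul(Function('q')(-1), 5)) = Add(-29, Mul(Add(-1, Mul(-1, -1)), 5)) = Add(-29, Mul(Add(-1, 1), 5)) = Add(-29, Mul(0, 5)) = Add(-29, 0) = -29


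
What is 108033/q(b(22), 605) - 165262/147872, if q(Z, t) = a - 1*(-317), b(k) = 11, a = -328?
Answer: -7988436829/813296 ≈ -9822.3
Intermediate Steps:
q(Z, t) = -11 (q(Z, t) = -328 - 1*(-317) = -328 + 317 = -11)
108033/q(b(22), 605) - 165262/147872 = 108033/(-11) - 165262/147872 = 108033*(-1/11) - 165262*1/147872 = -108033/11 - 82631/73936 = -7988436829/813296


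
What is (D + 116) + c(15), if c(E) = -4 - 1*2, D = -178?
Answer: -68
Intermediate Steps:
c(E) = -6 (c(E) = -4 - 2 = -6)
(D + 116) + c(15) = (-178 + 116) - 6 = -62 - 6 = -68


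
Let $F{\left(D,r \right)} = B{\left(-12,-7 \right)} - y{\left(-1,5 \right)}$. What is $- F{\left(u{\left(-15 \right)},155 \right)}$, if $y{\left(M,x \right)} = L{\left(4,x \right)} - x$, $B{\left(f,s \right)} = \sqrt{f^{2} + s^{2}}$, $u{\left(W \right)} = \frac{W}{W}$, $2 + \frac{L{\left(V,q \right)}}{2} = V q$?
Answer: $31 - \sqrt{193} \approx 17.108$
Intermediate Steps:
$L{\left(V,q \right)} = -4 + 2 V q$
$u{\left(W \right)} = 1$
$y{\left(M,x \right)} = -4 + 7 x$ ($y{\left(M,x \right)} = \left(-4 + 2 \cdot 4 x\right) - x = \left(-4 + 8 x\right) - x = -4 + 7 x$)
$F{\left(D,r \right)} = -31 + \sqrt{193}$ ($F{\left(D,r \right)} = \sqrt{\left(-12\right)^{2} + \left(-7\right)^{2}} - \left(-4 + 7 \cdot 5\right) = \sqrt{144 + 49} - \left(-4 + 35\right) = \sqrt{193} - 31 = -31 + \sqrt{193}$)
$- F{\left(u{\left(-15 \right)},155 \right)} = - (-31 + \sqrt{193}) = 31 - \sqrt{193}$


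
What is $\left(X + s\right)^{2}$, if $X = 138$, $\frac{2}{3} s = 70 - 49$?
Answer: $\frac{114921}{4} \approx 28730.0$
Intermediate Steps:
$s = \frac{63}{2}$ ($s = \frac{3 \left(70 - 49\right)}{2} = \frac{3}{2} \cdot 21 = \frac{63}{2} \approx 31.5$)
$\left(X + s\right)^{2} = \left(138 + \frac{63}{2}\right)^{2} = \left(\frac{339}{2}\right)^{2} = \frac{114921}{4}$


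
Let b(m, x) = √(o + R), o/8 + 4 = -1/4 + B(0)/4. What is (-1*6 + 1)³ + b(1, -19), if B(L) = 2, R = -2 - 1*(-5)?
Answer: -125 + 3*I*√3 ≈ -125.0 + 5.1962*I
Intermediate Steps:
R = 3 (R = -2 + 5 = 3)
o = -30 (o = -32 + 8*(-1/4 + 2/4) = -32 + 8*(-1*¼ + 2*(¼)) = -32 + 8*(-¼ + ½) = -32 + 8*(¼) = -32 + 2 = -30)
b(m, x) = 3*I*√3 (b(m, x) = √(-30 + 3) = √(-27) = 3*I*√3)
(-1*6 + 1)³ + b(1, -19) = (-1*6 + 1)³ + 3*I*√3 = (-6 + 1)³ + 3*I*√3 = (-5)³ + 3*I*√3 = -125 + 3*I*√3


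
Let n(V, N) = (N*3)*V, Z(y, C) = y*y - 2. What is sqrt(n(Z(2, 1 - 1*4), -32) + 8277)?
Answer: 7*sqrt(165) ≈ 89.917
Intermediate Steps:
Z(y, C) = -2 + y**2 (Z(y, C) = y**2 - 2 = -2 + y**2)
n(V, N) = 3*N*V (n(V, N) = (3*N)*V = 3*N*V)
sqrt(n(Z(2, 1 - 1*4), -32) + 8277) = sqrt(3*(-32)*(-2 + 2**2) + 8277) = sqrt(3*(-32)*(-2 + 4) + 8277) = sqrt(3*(-32)*2 + 8277) = sqrt(-192 + 8277) = sqrt(8085) = 7*sqrt(165)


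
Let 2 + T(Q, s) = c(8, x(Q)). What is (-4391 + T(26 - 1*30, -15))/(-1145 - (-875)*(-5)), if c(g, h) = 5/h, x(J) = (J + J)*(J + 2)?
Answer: 70283/88320 ≈ 0.79578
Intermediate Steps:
x(J) = 2*J*(2 + J) (x(J) = (2*J)*(2 + J) = 2*J*(2 + J))
T(Q, s) = -2 + 5/(2*Q*(2 + Q)) (T(Q, s) = -2 + 5/((2*Q*(2 + Q))) = -2 + 5*(1/(2*Q*(2 + Q))) = -2 + 5/(2*Q*(2 + Q)))
(-4391 + T(26 - 1*30, -15))/(-1145 - (-875)*(-5)) = (-4391 + (5 - 4*(26 - 1*30)*(2 + (26 - 1*30)))/(2*(26 - 1*30)*(2 + (26 - 1*30))))/(-1145 - (-875)*(-5)) = (-4391 + (5 - 4*(26 - 30)*(2 + (26 - 30)))/(2*(26 - 30)*(2 + (26 - 30))))/(-1145 - 1*4375) = (-4391 + (1/2)*(5 - 4*(-4)*(2 - 4))/(-4*(2 - 4)))/(-1145 - 4375) = (-4391 + (1/2)*(-1/4)*(5 - 4*(-4)*(-2))/(-2))/(-5520) = (-4391 + (1/2)*(-1/4)*(-1/2)*(5 - 32))*(-1/5520) = (-4391 + (1/2)*(-1/4)*(-1/2)*(-27))*(-1/5520) = (-4391 - 27/16)*(-1/5520) = -70283/16*(-1/5520) = 70283/88320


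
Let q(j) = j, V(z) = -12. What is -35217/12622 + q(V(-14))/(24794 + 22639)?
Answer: -556866475/199566442 ≈ -2.7904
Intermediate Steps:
-35217/12622 + q(V(-14))/(24794 + 22639) = -35217/12622 - 12/(24794 + 22639) = -35217*1/12622 - 12/47433 = -35217/12622 - 12*1/47433 = -35217/12622 - 4/15811 = -556866475/199566442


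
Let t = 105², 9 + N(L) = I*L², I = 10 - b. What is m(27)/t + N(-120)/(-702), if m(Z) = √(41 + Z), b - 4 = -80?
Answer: -137599/78 + 2*√17/11025 ≈ -1764.1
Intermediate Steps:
b = -76 (b = 4 - 80 = -76)
I = 86 (I = 10 - 1*(-76) = 10 + 76 = 86)
N(L) = -9 + 86*L²
t = 11025
m(27)/t + N(-120)/(-702) = √(41 + 27)/11025 + (-9 + 86*(-120)²)/(-702) = √68*(1/11025) + (-9 + 86*14400)*(-1/702) = (2*√17)*(1/11025) + (-9 + 1238400)*(-1/702) = 2*√17/11025 + 1238391*(-1/702) = 2*√17/11025 - 137599/78 = -137599/78 + 2*√17/11025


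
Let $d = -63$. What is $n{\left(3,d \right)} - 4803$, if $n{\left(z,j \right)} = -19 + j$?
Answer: $-4885$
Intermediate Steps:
$n{\left(3,d \right)} - 4803 = \left(-19 - 63\right) - 4803 = -82 - 4803 = -4885$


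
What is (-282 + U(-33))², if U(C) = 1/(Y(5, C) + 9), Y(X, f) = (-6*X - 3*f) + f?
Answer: 161010721/2025 ≈ 79512.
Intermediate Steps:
Y(X, f) = -6*X - 2*f
U(C) = 1/(-21 - 2*C) (U(C) = 1/((-6*5 - 2*C) + 9) = 1/((-30 - 2*C) + 9) = 1/(-21 - 2*C))
(-282 + U(-33))² = (-282 - 1/(21 + 2*(-33)))² = (-282 - 1/(21 - 66))² = (-282 - 1/(-45))² = (-282 - 1*(-1/45))² = (-282 + 1/45)² = (-12689/45)² = 161010721/2025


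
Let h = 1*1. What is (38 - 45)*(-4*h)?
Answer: 28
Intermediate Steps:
h = 1
(38 - 45)*(-4*h) = (38 - 45)*(-4*1) = -7*(-4) = 28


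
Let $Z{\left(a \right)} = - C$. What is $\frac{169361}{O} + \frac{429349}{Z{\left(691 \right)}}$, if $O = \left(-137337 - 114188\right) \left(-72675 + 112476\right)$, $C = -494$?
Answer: $\frac{4298189795897891}{4945407583350} \approx 869.13$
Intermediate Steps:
$O = -10010946525$ ($O = \left(-251525\right) 39801 = -10010946525$)
$Z{\left(a \right)} = 494$ ($Z{\left(a \right)} = \left(-1\right) \left(-494\right) = 494$)
$\frac{169361}{O} + \frac{429349}{Z{\left(691 \right)}} = \frac{169361}{-10010946525} + \frac{429349}{494} = 169361 \left(- \frac{1}{10010946525}\right) + 429349 \cdot \frac{1}{494} = - \frac{169361}{10010946525} + \frac{429349}{494} = \frac{4298189795897891}{4945407583350}$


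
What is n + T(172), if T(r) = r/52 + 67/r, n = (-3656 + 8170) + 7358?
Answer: 26554059/2236 ≈ 11876.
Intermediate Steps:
n = 11872 (n = 4514 + 7358 = 11872)
T(r) = 67/r + r/52 (T(r) = r*(1/52) + 67/r = r/52 + 67/r = 67/r + r/52)
n + T(172) = 11872 + (67/172 + (1/52)*172) = 11872 + (67*(1/172) + 43/13) = 11872 + (67/172 + 43/13) = 11872 + 8267/2236 = 26554059/2236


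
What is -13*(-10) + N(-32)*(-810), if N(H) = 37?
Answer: -29840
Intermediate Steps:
-13*(-10) + N(-32)*(-810) = -13*(-10) + 37*(-810) = 130 - 29970 = -29840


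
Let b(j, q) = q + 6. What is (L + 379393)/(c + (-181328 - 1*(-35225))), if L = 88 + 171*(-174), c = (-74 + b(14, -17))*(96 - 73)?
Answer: -349727/148058 ≈ -2.3621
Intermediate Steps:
b(j, q) = 6 + q
c = -1955 (c = (-74 + (6 - 17))*(96 - 73) = (-74 - 11)*23 = -85*23 = -1955)
L = -29666 (L = 88 - 29754 = -29666)
(L + 379393)/(c + (-181328 - 1*(-35225))) = (-29666 + 379393)/(-1955 + (-181328 - 1*(-35225))) = 349727/(-1955 + (-181328 + 35225)) = 349727/(-1955 - 146103) = 349727/(-148058) = 349727*(-1/148058) = -349727/148058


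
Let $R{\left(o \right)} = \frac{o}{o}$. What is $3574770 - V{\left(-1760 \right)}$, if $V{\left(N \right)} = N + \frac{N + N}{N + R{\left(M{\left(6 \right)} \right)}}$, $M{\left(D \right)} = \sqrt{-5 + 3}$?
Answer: $\frac{6291112750}{1759} \approx 3.5765 \cdot 10^{6}$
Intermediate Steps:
$M{\left(D \right)} = i \sqrt{2}$ ($M{\left(D \right)} = \sqrt{-2} = i \sqrt{2}$)
$R{\left(o \right)} = 1$
$V{\left(N \right)} = N + \frac{2 N}{1 + N}$ ($V{\left(N \right)} = N + \frac{N + N}{N + 1} = N + \frac{2 N}{1 + N}$)
$3574770 - V{\left(-1760 \right)} = 3574770 - - \frac{1760 \left(3 - 1760\right)}{1 - 1760} = 3574770 - \left(-1760\right) \frac{1}{-1759} \left(-1757\right) = 3574770 - \left(-1760\right) \left(- \frac{1}{1759}\right) \left(-1757\right) = 3574770 - - \frac{3092320}{1759} = 3574770 + \frac{3092320}{1759} = \frac{6291112750}{1759}$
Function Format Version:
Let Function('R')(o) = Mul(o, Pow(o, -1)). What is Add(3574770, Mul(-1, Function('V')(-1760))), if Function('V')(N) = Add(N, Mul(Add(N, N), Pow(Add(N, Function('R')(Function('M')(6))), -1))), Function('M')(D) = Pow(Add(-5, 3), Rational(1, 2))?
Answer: Rational(6291112750, 1759) ≈ 3.5765e+6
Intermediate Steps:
Function('M')(D) = Mul(I, Pow(2, Rational(1, 2))) (Function('M')(D) = Pow(-2, Rational(1, 2)) = Mul(I, Pow(2, Rational(1, 2))))
Function('R')(o) = 1
Function('V')(N) = Add(N, Mul(2, N, Pow(Add(1, N), -1))) (Function('V')(N) = Add(N, Mul(Add(N, N), Pow(Add(N, 1), -1))) = Add(N, Mul(Mul(2, N), Pow(Add(1, N), -1))) = Add(N, Mul(2, N, Pow(Add(1, N), -1))))
Add(3574770, Mul(-1, Function('V')(-1760))) = Add(3574770, Mul(-1, Mul(-1760, Pow(Add(1, -1760), -1), Add(3, -1760)))) = Add(3574770, Mul(-1, Mul(-1760, Pow(-1759, -1), -1757))) = Add(3574770, Mul(-1, Mul(-1760, Rational(-1, 1759), -1757))) = Add(3574770, Mul(-1, Rational(-3092320, 1759))) = Add(3574770, Rational(3092320, 1759)) = Rational(6291112750, 1759)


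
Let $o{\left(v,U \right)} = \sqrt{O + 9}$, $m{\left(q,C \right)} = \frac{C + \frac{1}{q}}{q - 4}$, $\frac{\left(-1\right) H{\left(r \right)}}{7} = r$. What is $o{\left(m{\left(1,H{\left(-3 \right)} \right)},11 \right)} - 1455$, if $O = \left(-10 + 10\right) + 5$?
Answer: $-1455 + \sqrt{14} \approx -1451.3$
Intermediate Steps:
$O = 5$ ($O = 0 + 5 = 5$)
$H{\left(r \right)} = - 7 r$
$m{\left(q,C \right)} = \frac{C + \frac{1}{q}}{-4 + q}$
$o{\left(v,U \right)} = \sqrt{14}$ ($o{\left(v,U \right)} = \sqrt{5 + 9} = \sqrt{14}$)
$o{\left(m{\left(1,H{\left(-3 \right)} \right)},11 \right)} - 1455 = \sqrt{14} - 1455 = -1455 + \sqrt{14}$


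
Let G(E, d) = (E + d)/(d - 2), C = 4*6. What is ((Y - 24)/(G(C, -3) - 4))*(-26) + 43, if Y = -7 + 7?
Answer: -1357/41 ≈ -33.098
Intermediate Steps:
C = 24
Y = 0
G(E, d) = (E + d)/(-2 + d)
((Y - 24)/(G(C, -3) - 4))*(-26) + 43 = ((0 - 24)/((24 - 3)/(-2 - 3) - 4))*(-26) + 43 = -24/(21/(-5) - 4)*(-26) + 43 = -24/(-⅕*21 - 4)*(-26) + 43 = -24/(-21/5 - 4)*(-26) + 43 = -24/(-41/5)*(-26) + 43 = -24*(-5/41)*(-26) + 43 = (120/41)*(-26) + 43 = -3120/41 + 43 = -1357/41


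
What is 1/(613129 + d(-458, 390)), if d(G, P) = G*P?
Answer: 1/434509 ≈ 2.3014e-6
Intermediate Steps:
1/(613129 + d(-458, 390)) = 1/(613129 - 458*390) = 1/(613129 - 178620) = 1/434509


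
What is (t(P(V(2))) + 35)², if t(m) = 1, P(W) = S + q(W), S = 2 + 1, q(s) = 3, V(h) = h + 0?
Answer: 1296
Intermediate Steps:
V(h) = h
S = 3
P(W) = 6 (P(W) = 3 + 3 = 6)
(t(P(V(2))) + 35)² = (1 + 35)² = 36² = 1296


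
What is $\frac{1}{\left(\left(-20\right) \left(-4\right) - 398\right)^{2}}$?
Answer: $\frac{1}{101124} \approx 9.8888 \cdot 10^{-6}$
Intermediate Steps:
$\frac{1}{\left(\left(-20\right) \left(-4\right) - 398\right)^{2}} = \frac{1}{\left(80 - 398\right)^{2}} = \frac{1}{\left(-318\right)^{2}} = \frac{1}{101124}$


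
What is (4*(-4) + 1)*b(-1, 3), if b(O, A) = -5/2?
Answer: 75/2 ≈ 37.500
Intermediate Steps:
b(O, A) = -5/2 (b(O, A) = -5*1/2 = -5/2)
(4*(-4) + 1)*b(-1, 3) = (4*(-4) + 1)*(-5/2) = (-16 + 1)*(-5/2) = -15*(-5/2) = 75/2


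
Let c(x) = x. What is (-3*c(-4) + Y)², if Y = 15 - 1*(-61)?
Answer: 7744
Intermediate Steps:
Y = 76 (Y = 15 + 61 = 76)
(-3*c(-4) + Y)² = (-3*(-4) + 76)² = (12 + 76)² = 88² = 7744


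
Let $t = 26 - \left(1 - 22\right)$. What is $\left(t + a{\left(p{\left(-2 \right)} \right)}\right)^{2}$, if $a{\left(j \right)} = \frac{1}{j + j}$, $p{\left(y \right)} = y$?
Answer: $\frac{34969}{16} \approx 2185.6$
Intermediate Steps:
$a{\left(j \right)} = \frac{1}{2 j}$
$t = 47$ ($t = 26 - -21 = 26 + 21 = 47$)
$\left(t + a{\left(p{\left(-2 \right)} \right)}\right)^{2} = \left(47 + \frac{1}{2 \left(-2\right)}\right)^{2} = \left(47 + \frac{1}{2} \left(- \frac{1}{2}\right)\right)^{2} = \left(47 - \frac{1}{4}\right)^{2} = \left(\frac{187}{4}\right)^{2} = \frac{34969}{16}$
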